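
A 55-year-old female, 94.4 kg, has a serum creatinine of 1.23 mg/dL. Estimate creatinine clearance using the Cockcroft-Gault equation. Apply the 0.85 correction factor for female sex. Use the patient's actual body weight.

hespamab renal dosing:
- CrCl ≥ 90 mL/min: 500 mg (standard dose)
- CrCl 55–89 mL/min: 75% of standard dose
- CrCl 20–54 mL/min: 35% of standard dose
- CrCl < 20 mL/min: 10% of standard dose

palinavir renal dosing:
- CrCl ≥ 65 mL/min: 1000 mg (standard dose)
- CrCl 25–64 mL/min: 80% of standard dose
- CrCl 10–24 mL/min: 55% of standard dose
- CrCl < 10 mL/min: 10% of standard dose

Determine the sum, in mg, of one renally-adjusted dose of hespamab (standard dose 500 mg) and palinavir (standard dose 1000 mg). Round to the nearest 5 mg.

CrCl = (140 − 55) × 94.4 / (72 × 1.23) × 0.85 = 8024.0 / 88.56 × 0.85 ≈ 77.0 mL/min
CrCl ≈ 77 mL/min.
hespamab: 55–89 mL/min → 75% of 500 mg = 375 mg.
palinavir: ≥ 65 mL/min → 100% of 1000 mg = 1000 mg.
Total = 375 + 1000 = 1375 mg.

1375 mg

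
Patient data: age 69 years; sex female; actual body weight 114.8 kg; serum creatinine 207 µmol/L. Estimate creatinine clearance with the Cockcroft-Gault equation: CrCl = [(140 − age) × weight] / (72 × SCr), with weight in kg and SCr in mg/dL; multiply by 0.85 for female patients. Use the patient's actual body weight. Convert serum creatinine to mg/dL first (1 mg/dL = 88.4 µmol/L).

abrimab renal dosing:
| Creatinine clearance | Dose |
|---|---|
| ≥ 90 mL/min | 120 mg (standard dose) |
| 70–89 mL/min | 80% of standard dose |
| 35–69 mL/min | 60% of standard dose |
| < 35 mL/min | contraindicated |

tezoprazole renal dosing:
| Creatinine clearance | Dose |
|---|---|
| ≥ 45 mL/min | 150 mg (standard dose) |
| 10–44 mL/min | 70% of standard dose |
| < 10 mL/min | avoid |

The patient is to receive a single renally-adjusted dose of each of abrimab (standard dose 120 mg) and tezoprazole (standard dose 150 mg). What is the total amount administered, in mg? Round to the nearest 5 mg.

SCr = 207 / 88.4 = 2.342 mg/dL
CrCl = (140 − 69) × 114.8 / (72 × 2.342) × 0.85 = 8150.8 / 168.62 × 0.85 ≈ 41.1 mL/min
CrCl ≈ 41 mL/min.
abrimab: 35–69 mL/min → 60% of 120 mg = 72 mg.
tezoprazole: 10–44 mL/min → 70% of 150 mg = 105 mg.
Total = 72 + 105 = 177 mg.

175 mg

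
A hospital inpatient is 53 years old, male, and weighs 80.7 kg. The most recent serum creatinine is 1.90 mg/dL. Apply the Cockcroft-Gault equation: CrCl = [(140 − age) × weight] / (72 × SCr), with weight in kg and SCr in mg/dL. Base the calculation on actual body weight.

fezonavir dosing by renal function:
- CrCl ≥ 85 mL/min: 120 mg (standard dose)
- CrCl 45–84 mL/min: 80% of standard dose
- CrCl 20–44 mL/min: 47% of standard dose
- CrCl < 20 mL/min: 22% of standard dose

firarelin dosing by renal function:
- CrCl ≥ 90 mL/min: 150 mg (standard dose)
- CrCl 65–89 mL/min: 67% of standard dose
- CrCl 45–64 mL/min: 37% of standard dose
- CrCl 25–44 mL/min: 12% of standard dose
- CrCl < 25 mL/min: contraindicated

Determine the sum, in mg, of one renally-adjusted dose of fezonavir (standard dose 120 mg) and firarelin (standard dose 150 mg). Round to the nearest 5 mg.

CrCl = (140 − 53) × 80.7 / (72 × 1.9) = 7020.9 / 136.80 ≈ 51.3 mL/min
CrCl ≈ 51 mL/min.
fezonavir: 45–84 mL/min → 80% of 120 mg = 96 mg.
firarelin: 45–64 mL/min → 37% of 150 mg = 55.5 mg.
Total = 96 + 55.5 = 151.5 mg.

150 mg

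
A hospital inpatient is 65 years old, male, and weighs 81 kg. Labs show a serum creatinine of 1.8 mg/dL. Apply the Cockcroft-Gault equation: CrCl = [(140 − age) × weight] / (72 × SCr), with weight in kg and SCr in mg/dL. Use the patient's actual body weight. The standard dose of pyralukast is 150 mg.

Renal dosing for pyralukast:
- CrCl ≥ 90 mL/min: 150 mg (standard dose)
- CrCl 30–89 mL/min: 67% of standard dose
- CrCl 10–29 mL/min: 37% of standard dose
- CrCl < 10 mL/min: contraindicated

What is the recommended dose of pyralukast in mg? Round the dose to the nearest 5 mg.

CrCl = (140 − 65) × 81 / (72 × 1.8) = 6075.0 / 129.60 ≈ 46.9 mL/min
CrCl ≈ 47 mL/min → bracket 30–89 mL/min.
67% of 150 mg = 100.5 mg → 100 mg

100 mg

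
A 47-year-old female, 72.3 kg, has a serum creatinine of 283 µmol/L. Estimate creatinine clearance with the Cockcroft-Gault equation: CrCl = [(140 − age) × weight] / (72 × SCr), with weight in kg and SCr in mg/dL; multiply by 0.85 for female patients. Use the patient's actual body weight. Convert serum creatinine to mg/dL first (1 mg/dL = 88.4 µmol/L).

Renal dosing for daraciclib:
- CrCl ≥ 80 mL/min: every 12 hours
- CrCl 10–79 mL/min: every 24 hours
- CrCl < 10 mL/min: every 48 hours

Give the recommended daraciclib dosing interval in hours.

SCr = 283 / 88.4 = 3.201 mg/dL
CrCl = (140 − 47) × 72.3 / (72 × 3.201) × 0.85 = 6723.9 / 230.47 × 0.85 ≈ 24.8 mL/min
CrCl ≈ 25 mL/min → bracket 10–79 mL/min → every 24 hours.

every 24 hours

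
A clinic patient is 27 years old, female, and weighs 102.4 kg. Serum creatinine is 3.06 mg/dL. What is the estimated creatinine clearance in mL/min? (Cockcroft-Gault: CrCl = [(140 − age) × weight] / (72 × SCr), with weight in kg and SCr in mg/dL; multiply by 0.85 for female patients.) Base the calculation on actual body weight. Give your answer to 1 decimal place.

CrCl = (140 − 27) × 102.4 / (72 × 3.06) × 0.85 = 11571.2 / 220.32 × 0.85 ≈ 44.6 mL/min

44.6 mL/min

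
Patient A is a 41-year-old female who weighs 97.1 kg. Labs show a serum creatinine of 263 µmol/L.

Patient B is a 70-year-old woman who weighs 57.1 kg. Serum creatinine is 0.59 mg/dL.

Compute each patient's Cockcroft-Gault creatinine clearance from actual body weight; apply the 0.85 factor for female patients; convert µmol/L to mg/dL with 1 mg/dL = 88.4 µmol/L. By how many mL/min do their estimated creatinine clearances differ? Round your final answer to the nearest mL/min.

Patient A: SCr = 263 / 88.4 = 2.975 mg/dL
Patient A: CrCl = (140 − 41) × 97.1 / (72 × 2.975) × 0.85 = 9612.9 / 214.20 × 0.85 ≈ 38.1 mL/min
Patient B: CrCl = (140 − 70) × 57.1 / (72 × 0.59) × 0.85 = 3997.0 / 42.48 × 0.85 ≈ 80.0 mL/min
|38.1 − 80.0| = 41.9 mL/min

42 mL/min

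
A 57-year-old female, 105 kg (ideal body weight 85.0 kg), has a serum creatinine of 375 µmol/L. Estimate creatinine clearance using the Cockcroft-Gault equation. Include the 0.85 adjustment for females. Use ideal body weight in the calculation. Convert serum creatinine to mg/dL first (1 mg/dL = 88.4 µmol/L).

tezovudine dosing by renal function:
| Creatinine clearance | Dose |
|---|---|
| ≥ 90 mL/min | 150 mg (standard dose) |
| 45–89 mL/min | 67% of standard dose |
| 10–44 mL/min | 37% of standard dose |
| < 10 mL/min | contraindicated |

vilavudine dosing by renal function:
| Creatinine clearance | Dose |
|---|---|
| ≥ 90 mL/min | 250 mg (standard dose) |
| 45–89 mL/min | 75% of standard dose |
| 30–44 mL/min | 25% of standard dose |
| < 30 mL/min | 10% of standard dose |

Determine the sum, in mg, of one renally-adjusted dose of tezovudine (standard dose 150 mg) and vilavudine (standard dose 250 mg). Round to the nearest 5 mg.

SCr = 375 / 88.4 = 4.242 mg/dL
CrCl = (140 − 57) × 85 / (72 × 4.242) × 0.85 = 7055.0 / 305.42 × 0.85 ≈ 19.6 mL/min
CrCl ≈ 20 mL/min.
tezovudine: 10–44 mL/min → 37% of 150 mg = 55.5 mg.
vilavudine: < 30 mL/min → 10% of 250 mg = 25 mg.
Total = 55.5 + 25 = 80.5 mg.

80 mg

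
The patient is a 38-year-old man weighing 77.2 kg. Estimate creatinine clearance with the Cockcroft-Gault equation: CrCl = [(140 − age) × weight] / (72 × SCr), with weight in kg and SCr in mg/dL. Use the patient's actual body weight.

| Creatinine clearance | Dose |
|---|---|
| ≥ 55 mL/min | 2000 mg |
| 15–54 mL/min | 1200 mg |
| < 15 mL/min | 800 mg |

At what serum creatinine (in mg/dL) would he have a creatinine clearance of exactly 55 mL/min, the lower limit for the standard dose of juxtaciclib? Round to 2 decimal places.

1.99 mg/dL

Standard dose requires CrCl ≥ 55 mL/min.
Set (140 − 38) × 77.2 / (72 × SCr) = 55
SCr = (140 − 38) × 77.2 / (72 × 55) = 1.988 mg/dL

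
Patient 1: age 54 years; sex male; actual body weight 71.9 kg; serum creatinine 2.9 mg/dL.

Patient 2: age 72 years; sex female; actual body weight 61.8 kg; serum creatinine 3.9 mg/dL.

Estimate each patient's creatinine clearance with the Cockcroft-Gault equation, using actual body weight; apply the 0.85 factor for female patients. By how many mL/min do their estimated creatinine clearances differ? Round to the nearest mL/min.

17 mL/min

Patient 1: CrCl = (140 − 54) × 71.9 / (72 × 2.9) = 6183.4 / 208.80 ≈ 29.6 mL/min
Patient 2: CrCl = (140 − 72) × 61.8 / (72 × 3.9) × 0.85 = 4202.4 / 280.80 × 0.85 ≈ 12.7 mL/min
|29.6 − 12.7| = 16.9 mL/min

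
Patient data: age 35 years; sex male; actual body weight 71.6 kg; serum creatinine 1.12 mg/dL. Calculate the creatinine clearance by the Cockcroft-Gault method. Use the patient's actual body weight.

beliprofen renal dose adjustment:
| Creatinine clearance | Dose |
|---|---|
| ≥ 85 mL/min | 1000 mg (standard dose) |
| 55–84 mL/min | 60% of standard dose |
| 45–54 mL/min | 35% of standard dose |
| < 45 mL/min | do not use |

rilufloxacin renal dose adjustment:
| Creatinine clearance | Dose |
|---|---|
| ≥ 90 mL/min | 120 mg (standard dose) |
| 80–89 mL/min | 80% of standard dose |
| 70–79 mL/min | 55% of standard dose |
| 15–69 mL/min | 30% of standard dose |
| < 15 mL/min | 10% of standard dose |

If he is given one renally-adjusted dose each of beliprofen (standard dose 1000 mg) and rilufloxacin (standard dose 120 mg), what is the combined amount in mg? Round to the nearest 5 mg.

CrCl = (140 − 35) × 71.6 / (72 × 1.12) = 7518.0 / 80.64 ≈ 93.2 mL/min
CrCl ≈ 93 mL/min.
beliprofen: ≥ 85 mL/min → 100% of 1000 mg = 1000 mg.
rilufloxacin: ≥ 90 mL/min → 100% of 120 mg = 120 mg.
Total = 1000 + 120 = 1120 mg.

1120 mg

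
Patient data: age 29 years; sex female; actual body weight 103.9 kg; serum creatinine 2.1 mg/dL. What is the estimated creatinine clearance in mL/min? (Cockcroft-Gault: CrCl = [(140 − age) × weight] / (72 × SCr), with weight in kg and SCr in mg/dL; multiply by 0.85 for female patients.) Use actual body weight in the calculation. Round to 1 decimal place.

64.8 mL/min

CrCl = (140 − 29) × 103.9 / (72 × 2.1) × 0.85 = 11532.9 / 151.20 × 0.85 ≈ 64.8 mL/min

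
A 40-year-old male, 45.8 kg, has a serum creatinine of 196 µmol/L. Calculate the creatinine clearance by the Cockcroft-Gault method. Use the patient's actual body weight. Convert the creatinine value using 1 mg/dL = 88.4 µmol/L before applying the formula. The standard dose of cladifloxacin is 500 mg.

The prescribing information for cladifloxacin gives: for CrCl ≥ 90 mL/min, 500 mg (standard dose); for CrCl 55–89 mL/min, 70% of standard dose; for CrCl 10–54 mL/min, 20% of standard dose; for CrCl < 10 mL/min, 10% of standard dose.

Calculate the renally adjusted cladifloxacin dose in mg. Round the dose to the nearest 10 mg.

SCr = 196 / 88.4 = 2.217 mg/dL
CrCl = (140 − 40) × 45.8 / (72 × 2.217) = 4580.0 / 159.62 ≈ 28.7 mL/min
CrCl ≈ 29 mL/min → bracket 10–54 mL/min.
20% of 500 mg = 100 mg

100 mg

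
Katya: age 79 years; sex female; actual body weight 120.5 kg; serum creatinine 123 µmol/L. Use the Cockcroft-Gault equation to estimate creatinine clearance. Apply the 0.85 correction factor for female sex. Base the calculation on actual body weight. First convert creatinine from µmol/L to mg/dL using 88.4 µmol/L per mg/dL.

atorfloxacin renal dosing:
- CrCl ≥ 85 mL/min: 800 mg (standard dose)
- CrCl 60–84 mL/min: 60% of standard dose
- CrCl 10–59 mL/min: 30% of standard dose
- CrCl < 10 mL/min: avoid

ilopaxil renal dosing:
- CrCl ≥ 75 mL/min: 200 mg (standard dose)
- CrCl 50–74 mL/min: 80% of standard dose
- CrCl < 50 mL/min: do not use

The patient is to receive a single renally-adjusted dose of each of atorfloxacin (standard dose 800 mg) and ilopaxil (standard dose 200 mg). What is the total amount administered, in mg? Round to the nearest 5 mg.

SCr = 123 / 88.4 = 1.391 mg/dL
CrCl = (140 − 79) × 120.5 / (72 × 1.391) × 0.85 = 7350.5 / 100.15 × 0.85 ≈ 62.4 mL/min
CrCl ≈ 62 mL/min.
atorfloxacin: 60–84 mL/min → 60% of 800 mg = 480 mg.
ilopaxil: 50–74 mL/min → 80% of 200 mg = 160 mg.
Total = 480 + 160 = 640 mg.

640 mg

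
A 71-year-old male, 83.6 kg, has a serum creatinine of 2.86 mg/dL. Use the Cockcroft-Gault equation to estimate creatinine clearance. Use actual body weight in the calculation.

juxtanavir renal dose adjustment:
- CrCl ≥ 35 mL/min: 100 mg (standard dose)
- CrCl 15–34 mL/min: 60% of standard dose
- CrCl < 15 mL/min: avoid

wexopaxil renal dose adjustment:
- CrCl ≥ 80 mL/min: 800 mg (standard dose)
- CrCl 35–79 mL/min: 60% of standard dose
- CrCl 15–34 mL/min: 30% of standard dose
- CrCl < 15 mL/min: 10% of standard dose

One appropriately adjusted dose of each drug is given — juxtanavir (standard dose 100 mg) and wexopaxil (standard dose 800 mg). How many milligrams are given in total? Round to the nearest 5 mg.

300 mg

CrCl = (140 − 71) × 83.6 / (72 × 2.86) = 5768.4 / 205.92 ≈ 28.0 mL/min
CrCl ≈ 28 mL/min.
juxtanavir: 15–34 mL/min → 60% of 100 mg = 60 mg.
wexopaxil: 15–34 mL/min → 30% of 800 mg = 240 mg.
Total = 60 + 240 = 300 mg.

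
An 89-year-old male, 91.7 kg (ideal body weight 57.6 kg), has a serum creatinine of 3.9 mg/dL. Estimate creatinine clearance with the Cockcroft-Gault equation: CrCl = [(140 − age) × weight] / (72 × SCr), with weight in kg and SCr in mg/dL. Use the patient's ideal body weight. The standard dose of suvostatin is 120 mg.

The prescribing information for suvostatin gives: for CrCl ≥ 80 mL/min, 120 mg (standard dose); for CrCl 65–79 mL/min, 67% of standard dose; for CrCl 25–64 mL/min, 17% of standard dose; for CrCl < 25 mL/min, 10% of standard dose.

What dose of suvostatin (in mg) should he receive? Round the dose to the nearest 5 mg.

10 mg

CrCl = (140 − 89) × 57.6 / (72 × 3.9) = 2937.6 / 280.80 ≈ 10.5 mL/min
CrCl ≈ 10 mL/min → bracket < 25 mL/min.
10% of 120 mg = 12 mg → 10 mg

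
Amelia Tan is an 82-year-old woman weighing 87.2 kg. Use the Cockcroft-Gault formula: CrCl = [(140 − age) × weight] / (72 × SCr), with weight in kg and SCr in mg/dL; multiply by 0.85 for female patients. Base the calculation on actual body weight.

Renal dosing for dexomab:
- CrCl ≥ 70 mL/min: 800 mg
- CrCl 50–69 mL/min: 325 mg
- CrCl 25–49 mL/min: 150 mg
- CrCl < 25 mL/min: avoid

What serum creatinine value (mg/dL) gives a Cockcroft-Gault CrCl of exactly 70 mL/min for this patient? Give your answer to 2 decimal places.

Standard dose requires CrCl ≥ 70 mL/min.
Set (140 − 82) × 87.2 × 0.85 / (72 × SCr) = 70
SCr = (140 − 82) × 87.2 × 0.85 / (72 × 70) = 0.853 mg/dL

0.85 mg/dL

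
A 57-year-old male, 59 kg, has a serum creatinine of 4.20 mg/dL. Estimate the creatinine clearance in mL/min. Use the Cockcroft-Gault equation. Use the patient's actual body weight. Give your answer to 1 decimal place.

CrCl = (140 − 57) × 59 / (72 × 4.2) = 4897.0 / 302.40 ≈ 16.2 mL/min

16.2 mL/min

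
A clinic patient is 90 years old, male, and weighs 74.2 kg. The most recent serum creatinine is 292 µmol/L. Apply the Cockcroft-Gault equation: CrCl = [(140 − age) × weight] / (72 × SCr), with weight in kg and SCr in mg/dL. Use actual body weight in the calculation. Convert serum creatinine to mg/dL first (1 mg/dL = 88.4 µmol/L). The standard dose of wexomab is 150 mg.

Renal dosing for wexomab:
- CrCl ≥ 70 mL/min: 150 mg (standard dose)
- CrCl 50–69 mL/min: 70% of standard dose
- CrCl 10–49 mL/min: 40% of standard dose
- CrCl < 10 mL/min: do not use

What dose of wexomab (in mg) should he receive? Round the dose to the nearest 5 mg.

SCr = 292 / 88.4 = 3.303 mg/dL
CrCl = (140 − 90) × 74.2 / (72 × 3.303) = 3710.0 / 237.82 ≈ 15.6 mL/min
CrCl ≈ 16 mL/min → bracket 10–49 mL/min.
40% of 150 mg = 60 mg

60 mg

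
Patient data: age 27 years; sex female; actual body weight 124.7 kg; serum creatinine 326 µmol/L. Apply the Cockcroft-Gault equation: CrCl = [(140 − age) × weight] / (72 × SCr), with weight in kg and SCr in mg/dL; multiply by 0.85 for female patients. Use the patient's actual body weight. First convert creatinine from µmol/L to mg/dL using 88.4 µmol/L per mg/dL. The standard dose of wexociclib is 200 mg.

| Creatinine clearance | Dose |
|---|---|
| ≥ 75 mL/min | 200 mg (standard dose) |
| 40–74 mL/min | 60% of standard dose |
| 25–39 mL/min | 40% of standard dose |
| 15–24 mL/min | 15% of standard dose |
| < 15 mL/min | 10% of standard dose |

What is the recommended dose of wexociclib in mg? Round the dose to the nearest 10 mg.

120 mg

SCr = 326 / 88.4 = 3.688 mg/dL
CrCl = (140 − 27) × 124.7 / (72 × 3.688) × 0.85 = 14091.1 / 265.54 × 0.85 ≈ 45.1 mL/min
CrCl ≈ 45 mL/min → bracket 40–74 mL/min.
60% of 200 mg = 120 mg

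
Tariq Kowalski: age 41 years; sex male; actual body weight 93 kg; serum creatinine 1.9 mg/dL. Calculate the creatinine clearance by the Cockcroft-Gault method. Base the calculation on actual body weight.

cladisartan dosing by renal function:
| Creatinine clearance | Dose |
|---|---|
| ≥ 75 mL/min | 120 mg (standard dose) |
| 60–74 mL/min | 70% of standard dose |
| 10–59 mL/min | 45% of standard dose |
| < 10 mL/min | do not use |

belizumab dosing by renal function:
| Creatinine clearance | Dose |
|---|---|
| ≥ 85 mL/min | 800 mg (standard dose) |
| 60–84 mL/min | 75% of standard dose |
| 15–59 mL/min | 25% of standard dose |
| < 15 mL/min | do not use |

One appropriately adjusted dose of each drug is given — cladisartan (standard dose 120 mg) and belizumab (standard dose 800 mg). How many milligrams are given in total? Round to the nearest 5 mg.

CrCl = (140 − 41) × 93 / (72 × 1.9) = 9207.0 / 136.80 ≈ 67.3 mL/min
CrCl ≈ 67 mL/min.
cladisartan: 60–74 mL/min → 70% of 120 mg = 84 mg.
belizumab: 60–84 mL/min → 75% of 800 mg = 600 mg.
Total = 84 + 600 = 684 mg.

685 mg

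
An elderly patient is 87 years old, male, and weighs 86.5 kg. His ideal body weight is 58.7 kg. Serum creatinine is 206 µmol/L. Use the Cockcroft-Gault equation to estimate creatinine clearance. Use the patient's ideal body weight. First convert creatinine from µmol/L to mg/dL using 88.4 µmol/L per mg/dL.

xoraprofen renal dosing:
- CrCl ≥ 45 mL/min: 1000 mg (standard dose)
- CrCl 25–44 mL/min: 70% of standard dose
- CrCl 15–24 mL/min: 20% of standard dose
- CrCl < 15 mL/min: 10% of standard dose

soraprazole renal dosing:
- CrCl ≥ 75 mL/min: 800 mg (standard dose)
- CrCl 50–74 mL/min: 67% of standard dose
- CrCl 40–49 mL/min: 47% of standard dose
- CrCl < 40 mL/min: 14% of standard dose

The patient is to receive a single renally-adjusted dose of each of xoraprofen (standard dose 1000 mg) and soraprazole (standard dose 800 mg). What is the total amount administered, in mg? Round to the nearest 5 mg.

310 mg

SCr = 206 / 88.4 = 2.33 mg/dL
CrCl = (140 − 87) × 58.7 / (72 × 2.33) = 3111.1 / 167.76 ≈ 18.5 mL/min
CrCl ≈ 19 mL/min.
xoraprofen: 15–24 mL/min → 20% of 1000 mg = 200 mg.
soraprazole: < 40 mL/min → 14% of 800 mg = 112 mg.
Total = 200 + 112 = 312 mg.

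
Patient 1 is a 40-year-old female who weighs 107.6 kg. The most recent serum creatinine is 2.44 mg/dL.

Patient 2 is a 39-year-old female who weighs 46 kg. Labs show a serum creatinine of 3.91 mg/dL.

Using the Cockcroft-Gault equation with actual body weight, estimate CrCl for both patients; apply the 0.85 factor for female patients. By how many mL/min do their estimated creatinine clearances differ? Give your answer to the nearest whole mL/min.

Patient 1: CrCl = (140 − 40) × 107.6 / (72 × 2.44) × 0.85 = 10760.0 / 175.68 × 0.85 ≈ 52.1 mL/min
Patient 2: CrCl = (140 − 39) × 46 / (72 × 3.91) × 0.85 = 4646.0 / 281.52 × 0.85 ≈ 14.0 mL/min
|52.1 − 14.0| = 38.1 mL/min

38 mL/min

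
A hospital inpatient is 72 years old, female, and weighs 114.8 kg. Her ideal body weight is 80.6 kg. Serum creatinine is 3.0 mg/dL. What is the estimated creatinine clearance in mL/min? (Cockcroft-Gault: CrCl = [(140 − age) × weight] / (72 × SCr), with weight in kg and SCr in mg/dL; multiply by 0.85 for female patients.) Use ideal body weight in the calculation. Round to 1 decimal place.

CrCl = (140 − 72) × 80.6 / (72 × 3) × 0.85 = 5480.8 / 216.00 × 0.85 ≈ 21.6 mL/min

21.6 mL/min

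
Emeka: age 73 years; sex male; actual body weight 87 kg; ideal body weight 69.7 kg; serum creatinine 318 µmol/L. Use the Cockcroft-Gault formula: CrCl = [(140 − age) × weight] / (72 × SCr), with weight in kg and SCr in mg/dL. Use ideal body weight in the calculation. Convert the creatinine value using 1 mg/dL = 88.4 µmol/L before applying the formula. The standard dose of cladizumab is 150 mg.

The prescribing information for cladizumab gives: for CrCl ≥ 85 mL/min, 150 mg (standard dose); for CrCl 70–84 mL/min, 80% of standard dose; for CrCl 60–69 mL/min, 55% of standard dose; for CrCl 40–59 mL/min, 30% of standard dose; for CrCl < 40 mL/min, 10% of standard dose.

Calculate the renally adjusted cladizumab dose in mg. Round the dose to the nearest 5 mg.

15 mg

SCr = 318 / 88.4 = 3.597 mg/dL
CrCl = (140 − 73) × 69.7 / (72 × 3.597) = 4669.9 / 258.98 ≈ 18.0 mL/min
CrCl ≈ 18 mL/min → bracket < 40 mL/min.
10% of 150 mg = 15 mg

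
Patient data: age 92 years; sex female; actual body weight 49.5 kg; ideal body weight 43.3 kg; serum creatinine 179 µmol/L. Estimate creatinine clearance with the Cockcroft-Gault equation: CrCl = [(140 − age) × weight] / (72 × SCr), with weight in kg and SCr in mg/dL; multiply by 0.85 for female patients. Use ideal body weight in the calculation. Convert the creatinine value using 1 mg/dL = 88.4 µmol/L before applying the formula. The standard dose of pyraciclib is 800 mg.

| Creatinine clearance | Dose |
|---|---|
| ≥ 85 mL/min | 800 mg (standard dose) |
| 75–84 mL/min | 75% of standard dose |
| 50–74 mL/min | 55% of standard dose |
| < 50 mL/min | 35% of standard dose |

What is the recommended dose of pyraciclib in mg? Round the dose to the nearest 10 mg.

SCr = 179 / 88.4 = 2.025 mg/dL
CrCl = (140 − 92) × 43.3 / (72 × 2.025) × 0.85 = 2078.4 / 145.80 × 0.85 ≈ 12.1 mL/min
CrCl ≈ 12 mL/min → bracket < 50 mL/min.
35% of 800 mg = 280 mg

280 mg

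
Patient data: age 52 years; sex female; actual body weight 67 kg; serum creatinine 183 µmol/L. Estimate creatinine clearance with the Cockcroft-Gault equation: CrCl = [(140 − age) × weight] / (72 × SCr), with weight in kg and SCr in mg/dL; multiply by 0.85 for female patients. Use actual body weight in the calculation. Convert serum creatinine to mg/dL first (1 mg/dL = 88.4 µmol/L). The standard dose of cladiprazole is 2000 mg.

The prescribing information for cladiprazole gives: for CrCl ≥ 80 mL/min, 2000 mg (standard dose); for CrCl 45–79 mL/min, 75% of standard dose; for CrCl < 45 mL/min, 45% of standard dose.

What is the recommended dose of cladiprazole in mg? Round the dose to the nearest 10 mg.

900 mg

SCr = 183 / 88.4 = 2.07 mg/dL
CrCl = (140 − 52) × 67 / (72 × 2.07) × 0.85 = 5896.0 / 149.04 × 0.85 ≈ 33.6 mL/min
CrCl ≈ 34 mL/min → bracket < 45 mL/min.
45% of 2000 mg = 900 mg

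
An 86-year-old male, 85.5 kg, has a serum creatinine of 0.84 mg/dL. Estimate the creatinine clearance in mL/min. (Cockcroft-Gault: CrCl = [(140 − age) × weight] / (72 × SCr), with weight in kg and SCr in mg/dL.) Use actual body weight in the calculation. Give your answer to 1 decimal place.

CrCl = (140 − 86) × 85.5 / (72 × 0.84) = 4617.0 / 60.48 ≈ 76.3 mL/min

76.3 mL/min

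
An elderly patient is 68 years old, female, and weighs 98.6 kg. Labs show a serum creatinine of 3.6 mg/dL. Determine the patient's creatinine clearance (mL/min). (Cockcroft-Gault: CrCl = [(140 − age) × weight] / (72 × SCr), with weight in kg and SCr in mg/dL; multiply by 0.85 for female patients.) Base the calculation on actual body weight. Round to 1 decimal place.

CrCl = (140 − 68) × 98.6 / (72 × 3.6) × 0.85 = 7099.2 / 259.20 × 0.85 ≈ 23.3 mL/min

23.3 mL/min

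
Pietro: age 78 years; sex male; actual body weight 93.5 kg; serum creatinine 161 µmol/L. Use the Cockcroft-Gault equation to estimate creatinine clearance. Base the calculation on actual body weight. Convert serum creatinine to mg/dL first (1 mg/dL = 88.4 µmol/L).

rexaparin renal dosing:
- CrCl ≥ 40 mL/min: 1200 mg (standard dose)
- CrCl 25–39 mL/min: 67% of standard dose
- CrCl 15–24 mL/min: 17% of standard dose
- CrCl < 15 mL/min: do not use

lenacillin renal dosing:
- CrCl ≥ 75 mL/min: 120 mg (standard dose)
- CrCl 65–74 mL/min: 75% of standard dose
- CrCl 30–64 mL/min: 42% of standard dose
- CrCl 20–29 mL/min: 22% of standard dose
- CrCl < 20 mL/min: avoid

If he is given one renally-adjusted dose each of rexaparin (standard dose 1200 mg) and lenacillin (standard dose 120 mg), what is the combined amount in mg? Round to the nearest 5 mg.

SCr = 161 / 88.4 = 1.821 mg/dL
CrCl = (140 − 78) × 93.5 / (72 × 1.821) = 5797.0 / 131.11 ≈ 44.2 mL/min
CrCl ≈ 44 mL/min.
rexaparin: ≥ 40 mL/min → 100% of 1200 mg = 1200 mg.
lenacillin: 30–64 mL/min → 42% of 120 mg = 50.4 mg.
Total = 1200 + 50.4 = 1250.4 mg.

1250 mg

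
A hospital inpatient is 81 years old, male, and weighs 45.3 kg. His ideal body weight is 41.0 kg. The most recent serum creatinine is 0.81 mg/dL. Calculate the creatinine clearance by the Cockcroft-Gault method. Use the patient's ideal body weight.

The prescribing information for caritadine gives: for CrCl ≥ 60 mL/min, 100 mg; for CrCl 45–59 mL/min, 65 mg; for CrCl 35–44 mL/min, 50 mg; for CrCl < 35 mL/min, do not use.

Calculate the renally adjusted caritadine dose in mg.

CrCl = (140 − 81) × 41 / (72 × 0.81) = 2419.0 / 58.32 ≈ 41.5 mL/min
CrCl ≈ 41 mL/min → bracket 35–44 mL/min.
Dose for this bracket: 50 mg.

50 mg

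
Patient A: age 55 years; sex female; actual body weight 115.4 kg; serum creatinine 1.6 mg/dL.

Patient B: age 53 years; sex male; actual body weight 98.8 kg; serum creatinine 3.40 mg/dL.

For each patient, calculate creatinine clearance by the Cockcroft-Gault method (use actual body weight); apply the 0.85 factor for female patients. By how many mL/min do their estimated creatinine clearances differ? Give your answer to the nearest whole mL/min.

37 mL/min

Patient A: CrCl = (140 − 55) × 115.4 / (72 × 1.6) × 0.85 = 9809.0 / 115.20 × 0.85 ≈ 72.4 mL/min
Patient B: CrCl = (140 − 53) × 98.8 / (72 × 3.4) = 8595.6 / 244.80 ≈ 35.1 mL/min
|72.4 − 35.1| = 37.3 mL/min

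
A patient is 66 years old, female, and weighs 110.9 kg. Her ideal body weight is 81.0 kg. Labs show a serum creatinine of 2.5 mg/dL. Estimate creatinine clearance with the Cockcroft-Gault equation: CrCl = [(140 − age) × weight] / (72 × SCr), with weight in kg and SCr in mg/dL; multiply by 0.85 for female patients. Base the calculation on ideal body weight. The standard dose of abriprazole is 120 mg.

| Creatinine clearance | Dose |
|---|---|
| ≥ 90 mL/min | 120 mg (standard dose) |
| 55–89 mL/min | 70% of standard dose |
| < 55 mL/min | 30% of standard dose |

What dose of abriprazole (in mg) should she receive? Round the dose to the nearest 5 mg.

35 mg

CrCl = (140 − 66) × 81 / (72 × 2.5) × 0.85 = 5994.0 / 180.00 × 0.85 ≈ 28.3 mL/min
CrCl ≈ 28 mL/min → bracket < 55 mL/min.
30% of 120 mg = 36 mg → 35 mg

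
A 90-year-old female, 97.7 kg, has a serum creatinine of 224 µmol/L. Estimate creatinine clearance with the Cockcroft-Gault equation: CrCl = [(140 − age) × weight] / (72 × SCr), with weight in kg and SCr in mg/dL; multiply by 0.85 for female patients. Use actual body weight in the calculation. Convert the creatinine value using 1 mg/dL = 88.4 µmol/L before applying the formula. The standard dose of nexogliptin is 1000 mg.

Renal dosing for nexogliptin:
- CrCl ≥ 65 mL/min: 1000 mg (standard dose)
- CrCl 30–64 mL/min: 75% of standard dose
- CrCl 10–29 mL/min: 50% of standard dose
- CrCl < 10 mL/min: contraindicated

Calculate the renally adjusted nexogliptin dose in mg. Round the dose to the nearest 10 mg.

500 mg

SCr = 224 / 88.4 = 2.534 mg/dL
CrCl = (140 − 90) × 97.7 / (72 × 2.534) × 0.85 = 4885.0 / 182.45 × 0.85 ≈ 22.8 mL/min
CrCl ≈ 23 mL/min → bracket 10–29 mL/min.
50% of 1000 mg = 500 mg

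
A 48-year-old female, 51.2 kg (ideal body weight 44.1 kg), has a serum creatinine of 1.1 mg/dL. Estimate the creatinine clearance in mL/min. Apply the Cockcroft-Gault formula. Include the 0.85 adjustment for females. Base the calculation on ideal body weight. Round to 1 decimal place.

43.5 mL/min

CrCl = (140 − 48) × 44.1 / (72 × 1.1) × 0.85 = 4057.2 / 79.20 × 0.85 ≈ 43.5 mL/min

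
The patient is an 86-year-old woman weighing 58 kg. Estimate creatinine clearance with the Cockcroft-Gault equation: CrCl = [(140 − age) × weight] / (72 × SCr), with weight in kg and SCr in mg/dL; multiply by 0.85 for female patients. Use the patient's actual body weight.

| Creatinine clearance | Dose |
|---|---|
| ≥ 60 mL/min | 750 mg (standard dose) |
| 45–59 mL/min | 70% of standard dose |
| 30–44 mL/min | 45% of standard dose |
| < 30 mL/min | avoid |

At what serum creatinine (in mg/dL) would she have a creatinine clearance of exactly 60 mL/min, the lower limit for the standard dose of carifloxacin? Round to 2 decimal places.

Standard dose requires CrCl ≥ 60 mL/min.
Set (140 − 86) × 58 × 0.85 / (72 × SCr) = 60
SCr = (140 − 86) × 58 × 0.85 / (72 × 60) = 0.616 mg/dL

0.62 mg/dL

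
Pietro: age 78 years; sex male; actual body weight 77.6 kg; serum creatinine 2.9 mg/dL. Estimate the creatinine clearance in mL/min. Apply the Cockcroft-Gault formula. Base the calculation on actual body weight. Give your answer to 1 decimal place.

23.0 mL/min

CrCl = (140 − 78) × 77.6 / (72 × 2.9) = 4811.2 / 208.80 ≈ 23.0 mL/min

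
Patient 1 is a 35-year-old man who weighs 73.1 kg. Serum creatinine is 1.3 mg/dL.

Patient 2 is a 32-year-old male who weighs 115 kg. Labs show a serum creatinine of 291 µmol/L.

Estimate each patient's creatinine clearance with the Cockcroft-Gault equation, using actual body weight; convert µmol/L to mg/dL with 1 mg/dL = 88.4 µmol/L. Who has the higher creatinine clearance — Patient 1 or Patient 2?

Patient 1

Patient 1: CrCl = (140 − 35) × 73.1 / (72 × 1.3) = 7675.5 / 93.60 ≈ 82.0 mL/min
Patient 2: SCr = 291 / 88.4 = 3.292 mg/dL
Patient 2: CrCl = (140 − 32) × 115 / (72 × 3.292) = 12420.0 / 237.02 ≈ 52.4 mL/min
82.0 vs 52.4 mL/min → Patient 1 is higher.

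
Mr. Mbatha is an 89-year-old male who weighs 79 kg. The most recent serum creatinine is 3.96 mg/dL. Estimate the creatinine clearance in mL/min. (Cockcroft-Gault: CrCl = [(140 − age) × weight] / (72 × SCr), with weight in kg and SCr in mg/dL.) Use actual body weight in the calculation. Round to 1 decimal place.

CrCl = (140 − 89) × 79 / (72 × 3.96) = 4029.0 / 285.12 ≈ 14.1 mL/min

14.1 mL/min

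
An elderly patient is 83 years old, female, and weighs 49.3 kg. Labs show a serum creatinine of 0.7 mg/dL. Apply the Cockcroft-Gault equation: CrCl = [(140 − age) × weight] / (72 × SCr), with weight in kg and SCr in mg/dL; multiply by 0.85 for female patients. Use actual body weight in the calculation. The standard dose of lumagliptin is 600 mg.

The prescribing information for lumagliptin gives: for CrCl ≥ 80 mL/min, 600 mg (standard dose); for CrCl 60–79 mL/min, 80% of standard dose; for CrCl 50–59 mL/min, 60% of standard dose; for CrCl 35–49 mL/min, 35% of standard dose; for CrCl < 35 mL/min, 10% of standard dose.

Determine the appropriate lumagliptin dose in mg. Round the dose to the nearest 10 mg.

CrCl = (140 − 83) × 49.3 / (72 × 0.7) × 0.85 = 2810.1 / 50.40 × 0.85 ≈ 47.4 mL/min
CrCl ≈ 47 mL/min → bracket 35–49 mL/min.
35% of 600 mg = 210 mg

210 mg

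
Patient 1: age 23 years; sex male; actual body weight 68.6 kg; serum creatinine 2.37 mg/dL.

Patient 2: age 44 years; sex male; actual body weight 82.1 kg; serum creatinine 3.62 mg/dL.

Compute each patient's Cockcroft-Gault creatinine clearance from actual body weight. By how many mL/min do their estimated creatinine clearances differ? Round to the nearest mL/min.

Patient 1: CrCl = (140 − 23) × 68.6 / (72 × 2.37) = 8026.2 / 170.64 ≈ 47.0 mL/min
Patient 2: CrCl = (140 − 44) × 82.1 / (72 × 3.62) = 7881.6 / 260.64 ≈ 30.2 mL/min
|47.0 − 30.2| = 16.8 mL/min

17 mL/min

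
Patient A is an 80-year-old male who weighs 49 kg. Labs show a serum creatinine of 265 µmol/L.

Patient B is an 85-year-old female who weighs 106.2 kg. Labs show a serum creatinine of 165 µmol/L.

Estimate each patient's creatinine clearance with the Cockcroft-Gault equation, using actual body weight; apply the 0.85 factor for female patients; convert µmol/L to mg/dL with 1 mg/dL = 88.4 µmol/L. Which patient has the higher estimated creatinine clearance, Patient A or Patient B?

Patient B

Patient A: SCr = 265 / 88.4 = 2.998 mg/dL
Patient A: CrCl = (140 − 80) × 49 / (72 × 2.998) = 2940.0 / 215.86 ≈ 13.6 mL/min
Patient B: SCr = 165 / 88.4 = 1.867 mg/dL
Patient B: CrCl = (140 − 85) × 106.2 / (72 × 1.867) × 0.85 = 5841.0 / 134.42 × 0.85 ≈ 36.9 mL/min
13.6 vs 36.9 mL/min → Patient B is higher.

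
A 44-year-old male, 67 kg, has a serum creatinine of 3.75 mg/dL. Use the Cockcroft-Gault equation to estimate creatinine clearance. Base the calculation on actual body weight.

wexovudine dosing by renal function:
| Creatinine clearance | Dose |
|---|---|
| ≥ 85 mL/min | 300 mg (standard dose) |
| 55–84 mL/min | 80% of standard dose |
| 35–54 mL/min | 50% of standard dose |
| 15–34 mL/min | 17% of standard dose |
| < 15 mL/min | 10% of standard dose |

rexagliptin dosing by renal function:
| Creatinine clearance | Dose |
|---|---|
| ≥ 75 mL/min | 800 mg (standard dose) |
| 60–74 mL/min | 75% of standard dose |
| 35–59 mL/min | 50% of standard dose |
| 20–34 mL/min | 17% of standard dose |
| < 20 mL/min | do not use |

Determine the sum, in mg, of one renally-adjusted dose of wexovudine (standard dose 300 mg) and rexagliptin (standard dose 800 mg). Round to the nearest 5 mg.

185 mg

CrCl = (140 − 44) × 67 / (72 × 3.75) = 6432.0 / 270.00 ≈ 23.8 mL/min
CrCl ≈ 24 mL/min.
wexovudine: 15–34 mL/min → 17% of 300 mg = 51 mg.
rexagliptin: 20–34 mL/min → 17% of 800 mg = 136 mg.
Total = 51 + 136 = 187 mg.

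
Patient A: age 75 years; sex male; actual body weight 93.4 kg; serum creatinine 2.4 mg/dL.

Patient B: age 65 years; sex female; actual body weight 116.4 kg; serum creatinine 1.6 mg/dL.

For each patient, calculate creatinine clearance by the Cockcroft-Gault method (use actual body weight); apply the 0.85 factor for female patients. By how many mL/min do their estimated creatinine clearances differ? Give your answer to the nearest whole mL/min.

29 mL/min

Patient A: CrCl = (140 − 75) × 93.4 / (72 × 2.4) = 6071.0 / 172.80 ≈ 35.1 mL/min
Patient B: CrCl = (140 − 65) × 116.4 / (72 × 1.6) × 0.85 = 8730.0 / 115.20 × 0.85 ≈ 64.4 mL/min
|35.1 − 64.4| = 29.3 mL/min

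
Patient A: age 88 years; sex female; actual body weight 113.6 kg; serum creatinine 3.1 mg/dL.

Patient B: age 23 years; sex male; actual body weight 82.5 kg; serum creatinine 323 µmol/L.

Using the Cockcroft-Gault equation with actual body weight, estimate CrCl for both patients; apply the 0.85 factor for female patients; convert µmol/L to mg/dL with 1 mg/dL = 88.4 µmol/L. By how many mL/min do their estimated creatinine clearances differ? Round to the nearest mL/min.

Patient A: CrCl = (140 − 88) × 113.6 / (72 × 3.1) × 0.85 = 5907.2 / 223.20 × 0.85 ≈ 22.5 mL/min
Patient B: SCr = 323 / 88.4 = 3.654 mg/dL
Patient B: CrCl = (140 − 23) × 82.5 / (72 × 3.654) = 9652.5 / 263.09 ≈ 36.7 mL/min
|22.5 − 36.7| = 14.2 mL/min

14 mL/min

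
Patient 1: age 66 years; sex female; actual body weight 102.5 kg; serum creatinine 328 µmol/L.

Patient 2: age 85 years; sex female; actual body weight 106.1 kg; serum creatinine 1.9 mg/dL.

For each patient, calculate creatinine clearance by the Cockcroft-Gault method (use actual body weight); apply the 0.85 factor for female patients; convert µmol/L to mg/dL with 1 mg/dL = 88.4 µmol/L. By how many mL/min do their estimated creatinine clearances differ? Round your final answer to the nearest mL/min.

12 mL/min

Patient 1: SCr = 328 / 88.4 = 3.71 mg/dL
Patient 1: CrCl = (140 − 66) × 102.5 / (72 × 3.71) × 0.85 = 7585.0 / 267.12 × 0.85 ≈ 24.1 mL/min
Patient 2: CrCl = (140 − 85) × 106.1 / (72 × 1.9) × 0.85 = 5835.5 / 136.80 × 0.85 ≈ 36.3 mL/min
|24.1 − 36.3| = 12.2 mL/min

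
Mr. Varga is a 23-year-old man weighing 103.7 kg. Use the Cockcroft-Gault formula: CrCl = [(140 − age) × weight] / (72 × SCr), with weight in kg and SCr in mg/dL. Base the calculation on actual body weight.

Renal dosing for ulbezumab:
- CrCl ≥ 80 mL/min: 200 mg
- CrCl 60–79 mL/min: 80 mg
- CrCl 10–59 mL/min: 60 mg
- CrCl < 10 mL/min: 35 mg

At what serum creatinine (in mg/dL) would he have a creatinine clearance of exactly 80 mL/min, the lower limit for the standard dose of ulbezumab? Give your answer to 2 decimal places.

2.11 mg/dL

Standard dose requires CrCl ≥ 80 mL/min.
Set (140 − 23) × 103.7 / (72 × SCr) = 80
SCr = (140 − 23) × 103.7 / (72 × 80) = 2.106 mg/dL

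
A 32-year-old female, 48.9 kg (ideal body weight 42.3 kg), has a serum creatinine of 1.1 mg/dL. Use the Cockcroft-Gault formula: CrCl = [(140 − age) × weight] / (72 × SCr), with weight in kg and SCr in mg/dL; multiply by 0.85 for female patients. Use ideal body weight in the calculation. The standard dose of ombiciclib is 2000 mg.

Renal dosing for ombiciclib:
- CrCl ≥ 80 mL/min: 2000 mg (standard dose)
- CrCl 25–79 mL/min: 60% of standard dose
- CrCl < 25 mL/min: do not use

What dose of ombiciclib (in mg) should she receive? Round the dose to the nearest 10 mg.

CrCl = (140 − 32) × 42.3 / (72 × 1.1) × 0.85 = 4568.4 / 79.20 × 0.85 ≈ 49.0 mL/min
CrCl ≈ 49 mL/min → bracket 25–79 mL/min.
60% of 2000 mg = 1200 mg

1200 mg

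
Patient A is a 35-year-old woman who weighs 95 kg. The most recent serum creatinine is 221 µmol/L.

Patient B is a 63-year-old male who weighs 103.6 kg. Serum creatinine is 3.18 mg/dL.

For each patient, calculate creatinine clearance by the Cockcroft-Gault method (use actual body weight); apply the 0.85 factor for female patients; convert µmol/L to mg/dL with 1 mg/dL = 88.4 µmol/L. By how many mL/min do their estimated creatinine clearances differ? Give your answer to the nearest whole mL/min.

Patient A: SCr = 221 / 88.4 = 2.5 mg/dL
Patient A: CrCl = (140 − 35) × 95 / (72 × 2.5) × 0.85 = 9975.0 / 180.00 × 0.85 ≈ 47.1 mL/min
Patient B: CrCl = (140 − 63) × 103.6 / (72 × 3.18) = 7977.2 / 228.96 ≈ 34.8 mL/min
|47.1 − 34.8| = 12.3 mL/min

12 mL/min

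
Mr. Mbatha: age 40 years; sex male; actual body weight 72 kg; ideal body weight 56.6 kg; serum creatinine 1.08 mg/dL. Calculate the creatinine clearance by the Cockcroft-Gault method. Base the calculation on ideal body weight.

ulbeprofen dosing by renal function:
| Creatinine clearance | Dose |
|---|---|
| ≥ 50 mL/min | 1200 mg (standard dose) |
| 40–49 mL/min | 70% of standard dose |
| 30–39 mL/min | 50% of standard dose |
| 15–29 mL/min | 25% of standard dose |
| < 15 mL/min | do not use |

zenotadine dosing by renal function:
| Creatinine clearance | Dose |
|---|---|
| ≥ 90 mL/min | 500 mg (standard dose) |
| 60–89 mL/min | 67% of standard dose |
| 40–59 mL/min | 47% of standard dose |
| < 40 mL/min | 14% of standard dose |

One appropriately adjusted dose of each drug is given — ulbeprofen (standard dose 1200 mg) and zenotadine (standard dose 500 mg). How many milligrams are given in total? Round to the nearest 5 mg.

CrCl = (140 − 40) × 56.6 / (72 × 1.08) = 5660.0 / 77.76 ≈ 72.8 mL/min
CrCl ≈ 73 mL/min.
ulbeprofen: ≥ 50 mL/min → 100% of 1200 mg = 1200 mg.
zenotadine: 60–89 mL/min → 67% of 500 mg = 335 mg.
Total = 1200 + 335 = 1535 mg.

1535 mg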